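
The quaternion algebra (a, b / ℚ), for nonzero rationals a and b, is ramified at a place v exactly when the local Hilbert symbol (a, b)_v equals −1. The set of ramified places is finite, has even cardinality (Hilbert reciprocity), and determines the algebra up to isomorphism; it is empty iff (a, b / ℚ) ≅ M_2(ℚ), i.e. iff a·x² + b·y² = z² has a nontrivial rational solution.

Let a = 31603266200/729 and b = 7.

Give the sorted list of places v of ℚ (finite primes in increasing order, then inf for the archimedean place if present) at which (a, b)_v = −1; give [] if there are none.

Mod squares: a ≡ 375782, b ≡ 7. Check v ∈ {∞, 2, 3, 5, 7, 11, 19, 29, 31}.
v=31: a=31^1·(≡25), b=31^0·(≡7) mod 31; (25|31)=+1, (7|31)=+1; (−1)^{1·0·15}·(+1)^0·(+1)^1 = +1.
v=3: a=3^-6·(≡2), b=3^0·(≡1) mod 3; (2|3)=-1, (1|3)=+1; (−1)^{-6·0·1}·(-1)^0·(+1)^-6 = +1.
v=5: a=5^2·(≡2), b=5^0·(≡2) mod 5; (2|5)=-1, (2|5)=-1; (−1)^{2·0·2}·(-1)^0·(-1)^2 = +1.
v=∞: 375782 > 0 and 7 > 0  ⇒  (a,b)_∞ = +1.
v=29: a=29^3·(≡20), b=29^0·(≡7) mod 29; (20|29)=+1, (7|29)=+1; (−1)^{3·0·14}·(+1)^0·(+1)^3 = +1.
v=19: a=19^1·(≡10), b=19^0·(≡7) mod 19; (10|19)=-1, (7|19)=+1; (−1)^{1·0·9}·(-1)^0·(+1)^1 = +1.
v=2: v_2(a)=3, v_2(b)=0; units ≡ 3, 7 (mod 8); ε·ε+αω+βω = 1·1+3·0+0·1 ≡ 1  ⇒  (a,b)_2 = -1.
v=7: a=7^0·(≡2), b=7^1·(≡1) mod 7; (2|7)=+1, (1|7)=+1; (−1)^{0·1·3}·(+1)^1·(+1)^0 = +1.
v=11: a=11^1·(≡8), b=11^0·(≡7) mod 11; (8|11)=-1, (7|11)=-1; (−1)^{1·0·5}·(-1)^0·(-1)^1 = -1.
Ram(375782, 7) = {2, 11}; no ℚ_2-point on the conic.

[2, 11]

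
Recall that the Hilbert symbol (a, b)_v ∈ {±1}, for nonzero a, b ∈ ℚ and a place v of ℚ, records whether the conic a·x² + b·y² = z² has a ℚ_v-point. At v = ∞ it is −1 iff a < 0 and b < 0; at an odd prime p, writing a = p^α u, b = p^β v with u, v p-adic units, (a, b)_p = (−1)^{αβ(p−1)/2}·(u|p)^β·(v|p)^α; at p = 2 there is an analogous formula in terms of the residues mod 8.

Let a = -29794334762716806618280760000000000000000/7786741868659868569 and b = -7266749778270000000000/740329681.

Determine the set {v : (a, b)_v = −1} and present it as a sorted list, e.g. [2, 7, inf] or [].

(a, b) ≡ (-731, -43667747) mod (ℚ^×)²; places V = {2, 3, 5, 7, 13, 17, 23, 31, 41, 43, 47, ∞}.
(a,b)_3: α=0, u≡1; β=2, v≡1 (mod 3); (1|3)=+1, (1|3)=+1; sign (−1)^0·+1^2·+1^0 = +1.
(a,b)_13: α=-6, u≡4; β=-4, v≡5 (mod 13); (4|13)=+1, (5|13)=-1; sign (−1)^0·+1^-4·-1^-6 = +1.
(a,b)_41: α=2, u≡13; β=1, v≡23 (mod 41); (13|41)=-1, (23|41)=+1; sign (−1)^0·-1^1·+1^2 = -1.
(a,b)_2: α=18, β=10; u≡5, v≡5 (mod 8); ε(u)ε(v)=0·0, αω(v)=18·1, βω(u)=10·1; sum ≡ 0  ⇒  +1.
(a,b)_23: α=-4, u≡22; β=-2, v≡7 (mod 23); (22|23)=-1, (7|23)=-1; sign (−1)^0·-1^-2·-1^-4 = +1.
(a,b)_7: α=-8, u≡2; β=-2, v≡6 (mod 7); (2|7)=+1, (6|7)=-1; sign (−1)^0·+1^-2·-1^-8 = +1.
(a,b)_17: α=5, u≡9; β=1, v≡9 (mod 17); (9|17)=+1, (9|17)=+1; sign (−1)^0·+1^1·+1^5 = +1.
(a,b)_47: α=2, u≡2; β=1, v≡42 (mod 47); (2|47)=+1, (42|47)=+1; sign (−1)^0·+1^1·+1^2 = +1.
(a,b)_5: α=16, u≡1; β=10, v≡2 (mod 5); (1|5)=+1, (2|5)=-1; sign (−1)^0·+1^10·-1^16 = +1.
(a,b)_31: α=2, u≡21; β=1, v≡23 (mod 31); (21|31)=-1, (23|31)=-1; sign (−1)^0·-1^1·-1^2 = -1.
(a,b)_∞: sgn(-731)=−, sgn(-43667747)=−, so -1.
(a,b)_43: α=5, u≡7; β=3, v≡5 (mod 43); (7|43)=-1, (5|43)=-1; sign (−1)^1·-1^3·-1^5 = -1.
Ram(-731, -43667747) = {31, 41, 43, ∞}; no ℚ_31-point on the conic.

[31, 41, 43, inf]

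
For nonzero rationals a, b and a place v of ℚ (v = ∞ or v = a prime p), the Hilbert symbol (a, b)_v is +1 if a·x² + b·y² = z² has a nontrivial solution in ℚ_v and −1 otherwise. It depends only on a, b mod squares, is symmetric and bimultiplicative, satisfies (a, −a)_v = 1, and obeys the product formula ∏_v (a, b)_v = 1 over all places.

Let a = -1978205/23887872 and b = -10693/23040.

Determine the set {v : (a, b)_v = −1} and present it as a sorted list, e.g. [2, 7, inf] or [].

[5, inf]

(a, b) ≡ (-10, -370) mod (ℚ^×)²; places V = {2, 3, 5, 17, 37, ∞}.
(a,b)_5: α=1, u≡2; β=-1, v≡4 (mod 5); (2|5)=-1, (4|5)=+1; sign (−1)^0·-1^-1·+1^1 = -1.
(a,b)_∞: sgn(-10)=−, sgn(-370)=−, so -1.
(a,b)_2: α=-15, β=-9; u≡3, v≡7 (mod 8); ε(u)ε(v)=1·1, αω(v)=-15·0, βω(u)=-9·1; sum ≡ 0  ⇒  +1.
(a,b)_3: α=-6, u≡2; β=-2, v≡2 (mod 3); (2|3)=-1, (2|3)=-1; sign (−1)^0·-1^-2·-1^-6 = +1.
(a,b)_17: α=2, u≡11; β=2, v≡13 (mod 17); (11|17)=-1, (13|17)=+1; sign (−1)^0·-1^2·+1^2 = +1.
(a,b)_37: α=2, u≡12; β=1, v≡33 (mod 37); (12|37)=+1, (33|37)=+1; sign (−1)^0·+1^1·+1^2 = +1.
Ram(-10, -370) = {5, ∞}; no ℚ_5-point on the conic.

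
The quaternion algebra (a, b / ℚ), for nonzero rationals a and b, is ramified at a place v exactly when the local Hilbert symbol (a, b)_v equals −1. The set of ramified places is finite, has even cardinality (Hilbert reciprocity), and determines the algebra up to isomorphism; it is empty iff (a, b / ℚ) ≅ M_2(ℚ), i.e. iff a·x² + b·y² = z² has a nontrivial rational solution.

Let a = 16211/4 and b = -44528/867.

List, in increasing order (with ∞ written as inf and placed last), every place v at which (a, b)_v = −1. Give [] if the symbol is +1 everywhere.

[2, 3, 23, 29]

Mod squares: a ≡ 16211, b ≡ -69. Check v ∈ {∞, 2, 3, 11, 13, 17, 23, 29, 43}.
v=2: v_2(a)=-2, v_2(b)=4; units ≡ 3, 3 (mod 8); ε·ε+αω+βω = 1·1+-2·1+4·1 ≡ 1  ⇒  (a,b)_2 = -1.
v=3: a=3^0·(≡2), b=3^-1·(≡1) mod 3; (2|3)=-1, (1|3)=+1; (−1)^{0·-1·1}·(-1)^-1·(+1)^0 = -1.
v=43: a=43^1·(≡19), b=43^0·(≡9) mod 43; (19|43)=-1, (9|43)=+1; (−1)^{1·0·21}·(-1)^0·(+1)^1 = +1.
v=29: a=29^1·(≡2), b=29^0·(≡14) mod 29; (2|29)=-1, (14|29)=-1; (−1)^{1·0·14}·(-1)^0·(-1)^1 = -1.
v=11: a=11^0·(≡2), b=11^2·(≡8) mod 11; (2|11)=-1, (8|11)=-1; (−1)^{0·2·5}·(-1)^2·(-1)^0 = +1.
v=∞: 16211 > 0 and -69 < 0  ⇒  (a,b)_∞ = +1.
v=13: a=13^1·(≡3), b=13^0·(≡4) mod 13; (3|13)=+1, (4|13)=+1; (−1)^{1·0·6}·(+1)^0·(+1)^1 = +1.
v=17: a=17^0·(≡11), b=17^-2·(≡4) mod 17; (11|17)=-1, (4|17)=+1; (−1)^{0·-2·8}·(-1)^-2·(+1)^0 = +1.
v=23: a=23^0·(≡22), b=23^1·(≡17) mod 23; (22|23)=-1, (17|23)=-1; (−1)^{0·1·11}·(-1)^1·(-1)^0 = -1.
|Ram(16211, -69)| = 4, even; anisotropic at {2, 3, 23, 29}.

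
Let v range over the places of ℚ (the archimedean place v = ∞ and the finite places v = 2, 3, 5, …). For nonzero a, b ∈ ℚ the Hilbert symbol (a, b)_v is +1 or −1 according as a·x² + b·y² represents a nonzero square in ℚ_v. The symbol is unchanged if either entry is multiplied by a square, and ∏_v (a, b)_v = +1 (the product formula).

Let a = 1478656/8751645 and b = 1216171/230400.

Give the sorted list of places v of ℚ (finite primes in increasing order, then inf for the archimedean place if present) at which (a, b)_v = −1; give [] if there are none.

[]

Mod squares: a ≡ 5, b ≡ 19. Check v ∈ {∞, 2, 3, 5, 7, 11, 19, 23}.
v=2: v_2(a)=12, v_2(b)=-10; units ≡ 5, 3 (mod 8); ε·ε+αω+βω = 0·1+12·1+-10·1 ≡ 0  ⇒  (a,b)_2 = +1.
v=11: a=11^0·(≡3), b=11^2·(≡6) mod 11; (3|11)=+1, (6|11)=-1; (−1)^{0·2·5}·(+1)^2·(-1)^0 = +1.
v=7: a=7^-4·(≡5), b=7^0·(≡6) mod 7; (5|7)=-1, (6|7)=-1; (−1)^{-4·0·3}·(-1)^0·(-1)^-4 = +1.
v=23: a=23^0·(≡21), b=23^2·(≡5) mod 23; (21|23)=-1, (5|23)=-1; (−1)^{0·2·11}·(-1)^2·(-1)^0 = +1.
v=∞: 5 > 0 and 19 > 0  ⇒  (a,b)_∞ = +1.
v=3: a=3^-6·(≡2), b=3^-2·(≡1) mod 3; (2|3)=-1, (1|3)=+1; (−1)^{-6·-2·1}·(-1)^-2·(+1)^-6 = +1.
v=5: a=5^-1·(≡4), b=5^-2·(≡1) mod 5; (4|5)=+1, (1|5)=+1; (−1)^{-1·-2·2}·(+1)^-2·(+1)^-1 = +1.
v=19: a=19^2·(≡4), b=19^1·(≡6) mod 19; (4|19)=+1, (6|19)=+1; (−1)^{2·1·9}·(+1)^1·(+1)^2 = +1.
Ram(a, b) = ∅: the form 5·x² + 19·y² − z² is isotropic over every ℚ_v, so by Hasse–Minkowski it is isotropic over ℚ.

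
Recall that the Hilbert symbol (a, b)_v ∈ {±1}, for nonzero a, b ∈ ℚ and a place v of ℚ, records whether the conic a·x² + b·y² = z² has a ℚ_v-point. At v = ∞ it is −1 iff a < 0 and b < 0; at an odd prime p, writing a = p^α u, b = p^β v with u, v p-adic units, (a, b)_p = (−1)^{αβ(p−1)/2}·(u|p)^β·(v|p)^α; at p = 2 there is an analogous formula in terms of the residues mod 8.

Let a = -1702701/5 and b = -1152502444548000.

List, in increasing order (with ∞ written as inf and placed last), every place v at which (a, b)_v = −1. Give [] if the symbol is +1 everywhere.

Mod squares: a ≡ -2145, b ≡ -2730. Check v ∈ {∞, 2, 3, 5, 7, 11, 13, 17}.
v=∞: -2145 < 0 and -2730 < 0  ⇒  (a,b)_∞ = -1.
v=17: a=17^0·(≡14), b=17^2·(≡10) mod 17; (14|17)=-1, (10|17)=-1; (−1)^{0·2·8}·(-1)^2·(-1)^0 = +1.
v=5: a=5^-1·(≡4), b=5^3·(≡1) mod 5; (4|5)=+1, (1|5)=+1; (−1)^{-1·3·2}·(+1)^3·(+1)^-1 = +1.
v=7: a=7^2·(≡4), b=7^5·(≡1) mod 7; (4|7)=+1, (1|7)=+1; (−1)^{2·5·3}·(+1)^5·(+1)^2 = +1.
v=3: a=3^5·(≡2), b=3^3·(≡2) mod 3; (2|3)=-1, (2|3)=-1; (−1)^{5·3·1}·(-1)^3·(-1)^5 = -1.
v=13: a=13^1·(≡10), b=13^3·(≡2) mod 13; (10|13)=+1, (2|13)=-1; (−1)^{1·3·6}·(+1)^3·(-1)^1 = -1.
v=11: a=11^1·(≡9), b=11^0·(≡4) mod 11; (9|11)=+1, (4|11)=+1; (−1)^{1·0·5}·(+1)^0·(+1)^1 = +1.
v=2: v_2(a)=0, v_2(b)=5; units ≡ 7, 3 (mod 8); ε·ε+αω+βω = 1·1+0·1+5·0 ≡ 1  ⇒  (a,b)_2 = -1.
Ram(-2145, -2730) = {2, 3, 13, ∞}; no ℚ_2-point on the conic.

[2, 3, 13, inf]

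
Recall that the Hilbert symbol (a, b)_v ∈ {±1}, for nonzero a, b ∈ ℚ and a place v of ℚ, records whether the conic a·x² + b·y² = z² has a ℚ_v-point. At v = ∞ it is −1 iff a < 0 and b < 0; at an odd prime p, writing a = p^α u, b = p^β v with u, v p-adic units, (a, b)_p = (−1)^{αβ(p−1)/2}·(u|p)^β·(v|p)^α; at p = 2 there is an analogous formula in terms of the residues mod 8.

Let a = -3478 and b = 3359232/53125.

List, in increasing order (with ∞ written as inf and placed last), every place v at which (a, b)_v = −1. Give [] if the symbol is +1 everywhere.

(a, b) ≡ (-3478, 170) mod (ℚ^×)²; places V = {2, 3, 5, 17, 37, 47, ∞}.
(a,b)_5: α=0, u≡2; β=-5, v≡1 (mod 5); (2|5)=-1, (1|5)=+1; sign (−1)^0·-1^-5·+1^0 = -1.
(a,b)_37: α=1, u≡17; β=0, v≡5 (mod 37); (17|37)=-1, (5|37)=-1; sign (−1)^0·-1^0·-1^1 = -1.
(a,b)_2: α=1, β=9; u≡5, v≡5 (mod 8); ε(u)ε(v)=0·0, αω(v)=1·1, βω(u)=9·1; sum ≡ 0  ⇒  +1.
(a,b)_3: α=0, u≡2; β=8, v≡2 (mod 3); (2|3)=-1, (2|3)=-1; sign (−1)^0·-1^8·-1^0 = +1.
(a,b)_∞: sgn(-3478)=−, sgn(170)=+, so +1.
(a,b)_47: α=1, u≡20; β=0, v≡22 (mod 47); (20|47)=-1, (22|47)=-1; sign (−1)^0·-1^0·-1^1 = -1.
(a,b)_17: α=0, u≡7; β=-1, v≡12 (mod 17); (7|17)=-1, (12|17)=-1; sign (−1)^0·-1^-1·-1^0 = -1.
Ram(-3478, 170) = {5, 17, 37, 47}; no ℚ_5-point on the conic.

[5, 17, 37, 47]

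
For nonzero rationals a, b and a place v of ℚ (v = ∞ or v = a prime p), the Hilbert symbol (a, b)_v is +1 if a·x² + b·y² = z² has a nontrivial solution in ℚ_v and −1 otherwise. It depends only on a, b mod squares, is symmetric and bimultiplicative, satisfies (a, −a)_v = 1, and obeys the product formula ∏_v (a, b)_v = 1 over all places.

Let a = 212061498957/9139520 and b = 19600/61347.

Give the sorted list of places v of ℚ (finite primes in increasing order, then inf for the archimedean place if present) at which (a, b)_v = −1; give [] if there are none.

(a, b) ≡ (385, 3) mod (ℚ^×)²; places V = {2, 3, 5, 7, 11, 13, 17, ∞}.
(a,b)_7: α=7, u≡5; β=2, v≡6 (mod 7); (5|7)=-1, (6|7)=-1; sign (−1)^0·-1^2·-1^7 = -1.
(a,b)_17: α=2, u≡6; β=0, v≡3 (mod 17); (6|17)=-1, (3|17)=-1; sign (−1)^0·-1^0·-1^2 = +1.
(a,b)_11: α=1, u≡10; β=-2, v≡9 (mod 11); (10|11)=-1, (9|11)=+1; sign (−1)^0·-1^-2·+1^1 = +1.
(a,b)_2: α=-6, β=4; u≡1, v≡3 (mod 8); ε(u)ε(v)=0·1, αω(v)=-6·1, βω(u)=4·0; sum ≡ 0  ⇒  +1.
(a,b)_∞: sgn(385)=+, sgn(3)=+, so +1.
(a,b)_5: α=-1, u≡3; β=2, v≡2 (mod 5); (3|5)=-1, (2|5)=-1; sign (−1)^0·-1^2·-1^-1 = -1.
(a,b)_13: α=-4, u≡6; β=-2, v≡4 (mod 13); (6|13)=-1, (4|13)=+1; sign (−1)^0·-1^-2·+1^-4 = +1.
(a,b)_3: α=4, u≡1; β=-1, v≡1 (mod 3); (1|3)=+1, (1|3)=+1; sign (−1)^0·+1^-1·+1^4 = +1.
(385, 3 / ℚ) ramifies at {5, 7}: a division algebra.

[5, 7]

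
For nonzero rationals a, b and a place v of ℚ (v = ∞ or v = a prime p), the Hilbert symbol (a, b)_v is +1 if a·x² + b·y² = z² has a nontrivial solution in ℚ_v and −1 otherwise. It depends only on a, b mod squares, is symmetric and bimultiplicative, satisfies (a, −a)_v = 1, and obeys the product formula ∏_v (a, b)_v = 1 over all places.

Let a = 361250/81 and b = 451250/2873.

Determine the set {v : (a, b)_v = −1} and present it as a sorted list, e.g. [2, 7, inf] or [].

(a, b) ≡ (2, 34) mod (ℚ^×)²; places V = {2, 3, 5, 13, 17, 19, ∞}.
(a,b)_2: α=1, β=1; u≡1, v≡1 (mod 8); ε(u)ε(v)=0·0, αω(v)=1·0, βω(u)=1·0; sum ≡ 0  ⇒  +1.
(a,b)_19: α=0, u≡12; β=2, v≡18 (mod 19); (12|19)=-1, (18|19)=-1; sign (−1)^0·-1^2·-1^0 = +1.
(a,b)_5: α=4, u≡3; β=4, v≡4 (mod 5); (3|5)=-1, (4|5)=+1; sign (−1)^0·-1^4·+1^4 = +1.
(a,b)_13: α=0, u≡2; β=-2, v≡5 (mod 13); (2|13)=-1, (5|13)=-1; sign (−1)^0·-1^-2·-1^0 = +1.
(a,b)_17: α=2, u≡2; β=-1, v≡15 (mod 17); (2|17)=+1, (15|17)=+1; sign (−1)^0·+1^-1·+1^2 = +1.
(a,b)_3: α=-4, u≡2; β=0, v≡1 (mod 3); (2|3)=-1, (1|3)=+1; sign (−1)^0·-1^0·+1^-4 = +1.
(a,b)_∞: sgn(2)=+, sgn(34)=+, so +1.
Every local symbol is +1, so the conic 2·x² + 34·y² = z² has ℚ_v-points for all v and hence a ℚ-point; (a, b / ℚ) ≅ M_2(ℚ).

[]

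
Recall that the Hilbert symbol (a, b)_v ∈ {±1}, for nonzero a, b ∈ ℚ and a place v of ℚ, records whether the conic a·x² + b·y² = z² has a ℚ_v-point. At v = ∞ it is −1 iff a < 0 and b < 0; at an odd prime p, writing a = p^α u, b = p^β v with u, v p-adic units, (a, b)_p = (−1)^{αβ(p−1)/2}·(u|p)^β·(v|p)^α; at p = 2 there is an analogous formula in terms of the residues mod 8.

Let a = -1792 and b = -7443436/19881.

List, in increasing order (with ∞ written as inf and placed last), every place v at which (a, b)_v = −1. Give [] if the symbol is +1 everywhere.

[13, inf]

(a, b) ≡ (-7, -91) mod (ℚ^×)²; places V = {2, 3, 7, 11, 13, 47, ∞}.
(a,b)_13: α=0, u≡2; β=3, v≡11 (mod 13); (2|13)=-1, (11|13)=-1; sign (−1)^0·-1^3·-1^0 = -1.
(a,b)_2: α=8, β=2; u≡1, v≡5 (mod 8); ε(u)ε(v)=0·0, αω(v)=8·1, βω(u)=2·0; sum ≡ 0  ⇒  +1.
(a,b)_7: α=1, u≡3; β=1, v≡1 (mod 7); (3|7)=-1, (1|7)=+1; sign (−1)^1·-1^1·+1^1 = +1.
(a,b)_47: α=0, u≡41; β=-2, v≡21 (mod 47); (41|47)=-1, (21|47)=+1; sign (−1)^0·-1^-2·+1^0 = +1.
(a,b)_3: α=0, u≡2; β=-2, v≡2 (mod 3); (2|3)=-1, (2|3)=-1; sign (−1)^0·-1^-2·-1^0 = +1.
(a,b)_∞: sgn(-7)=−, sgn(-91)=−, so -1.
(a,b)_11: α=0, u≡1; β=2, v≡10 (mod 11); (1|11)=+1, (10|11)=-1; sign (−1)^0·+1^2·-1^0 = +1.
|Ram(-7, -91)| = 2, even; anisotropic at {13, ∞}.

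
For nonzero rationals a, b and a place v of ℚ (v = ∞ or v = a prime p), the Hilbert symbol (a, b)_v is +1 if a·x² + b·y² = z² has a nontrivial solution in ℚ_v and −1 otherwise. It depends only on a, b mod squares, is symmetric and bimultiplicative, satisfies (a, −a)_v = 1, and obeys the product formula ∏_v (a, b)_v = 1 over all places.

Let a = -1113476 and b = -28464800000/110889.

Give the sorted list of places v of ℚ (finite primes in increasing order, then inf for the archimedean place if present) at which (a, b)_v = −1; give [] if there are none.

(a, b) ≡ (-5681, -177905) mod (ℚ^×)²; places V = {2, 3, 5, 7, 13, 17, 19, 23, 37, ∞}.
(a,b)_3: α=0, u≡1; β=-4, v≡1 (mod 3); (1|3)=+1, (1|3)=+1; sign (−1)^0·+1^-4·+1^0 = +1.
(a,b)_37: α=0, u≡2; β=-2, v≡11 (mod 37); (2|37)=-1, (11|37)=+1; sign (−1)^0·-1^-2·+1^0 = +1.
(a,b)_2: α=2, β=8; u≡7, v≡7 (mod 8); ε(u)ε(v)=1·1, αω(v)=2·0, βω(u)=8·0; sum ≡ 1  ⇒  -1.
(a,b)_13: α=1, u≡5; β=1, v≡3 (mod 13); (5|13)=-1, (3|13)=+1; sign (−1)^0·-1^1·+1^1 = -1.
(a,b)_∞: sgn(-5681)=−, sgn(-177905)=−, so -1.
(a,b)_23: α=1, u≡3; β=1, v≡9 (mod 23); (3|23)=+1, (9|23)=+1; sign (−1)^1·+1^1·+1^1 = -1.
(a,b)_17: α=0, u≡7; β=1, v≡14 (mod 17); (7|17)=-1, (14|17)=-1; sign (−1)^0·-1^1·-1^0 = -1.
(a,b)_19: α=1, u≡11; β=0, v≡6 (mod 19); (11|19)=+1, (6|19)=+1; sign (−1)^0·+1^0·+1^1 = +1.
(a,b)_5: α=0, u≡4; β=5, v≡1 (mod 5); (4|5)=+1, (1|5)=+1; sign (−1)^0·+1^5·+1^0 = +1.
(a,b)_7: α=2, u≡5; β=1, v≡1 (mod 7); (5|7)=-1, (1|7)=+1; sign (−1)^0·-1^1·+1^2 = -1.
|Ram(-5681, -177905)| = 6, even; anisotropic at {2, 7, 13, 17, 23, ∞}.

[2, 7, 13, 17, 23, inf]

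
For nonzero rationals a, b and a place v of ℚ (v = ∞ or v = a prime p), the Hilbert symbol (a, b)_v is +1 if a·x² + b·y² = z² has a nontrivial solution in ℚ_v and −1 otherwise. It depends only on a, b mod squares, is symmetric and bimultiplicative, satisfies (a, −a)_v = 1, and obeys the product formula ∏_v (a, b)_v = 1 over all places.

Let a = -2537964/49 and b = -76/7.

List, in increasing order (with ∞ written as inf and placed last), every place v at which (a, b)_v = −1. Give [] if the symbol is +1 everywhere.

(a, b) ≡ (-70499, -133) mod (ℚ^×)²; places V = {2, 3, 7, 11, 13, 17, 19, 29, ∞}.
(a,b)_3: α=2, u≡1; β=0, v≡2 (mod 3); (1|3)=+1, (2|3)=-1; sign (−1)^0·+1^0·-1^2 = +1.
(a,b)_∞: sgn(-70499)=−, sgn(-133)=−, so -1.
(a,b)_7: α=-2, u≡5; β=-1, v≡1 (mod 7); (5|7)=-1, (1|7)=+1; sign (−1)^0·-1^-1·+1^-2 = -1.
(a,b)_19: α=0, u≡12; β=1, v≡13 (mod 19); (12|19)=-1, (13|19)=-1; sign (−1)^0·-1^1·-1^0 = -1.
(a,b)_11: α=1, u≡9; β=0, v≡8 (mod 11); (9|11)=+1, (8|11)=-1; sign (−1)^0·+1^0·-1^1 = -1.
(a,b)_13: α=1, u≡11; β=0, v≡4 (mod 13); (11|13)=-1, (4|13)=+1; sign (−1)^0·-1^0·+1^1 = +1.
(a,b)_2: α=2, β=2; u≡5, v≡3 (mod 8); ε(u)ε(v)=0·1, αω(v)=2·1, βω(u)=2·1; sum ≡ 0  ⇒  +1.
(a,b)_17: α=1, u≡16; β=0, v≡11 (mod 17); (16|17)=+1, (11|17)=-1; sign (−1)^0·+1^0·-1^1 = -1.
(a,b)_29: α=1, u≡9; β=0, v≡14 (mod 29); (9|29)=+1, (14|29)=-1; sign (−1)^0·+1^0·-1^1 = -1.
(-70499, -133 / ℚ) ramifies at {7, 11, 17, 19, 29, ∞}: a division algebra.

[7, 11, 17, 19, 29, inf]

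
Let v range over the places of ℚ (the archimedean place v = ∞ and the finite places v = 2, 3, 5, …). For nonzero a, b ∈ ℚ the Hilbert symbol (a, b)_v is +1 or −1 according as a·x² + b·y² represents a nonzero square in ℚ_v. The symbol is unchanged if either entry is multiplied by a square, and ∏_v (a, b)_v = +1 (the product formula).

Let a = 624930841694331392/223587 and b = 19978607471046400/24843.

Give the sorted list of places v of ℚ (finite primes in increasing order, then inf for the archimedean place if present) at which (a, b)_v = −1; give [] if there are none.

[2, 11, 17, 23]

(a, b) ≡ (748374, 957) mod (ℚ^×)²; places V = {2, 3, 5, 7, 11, 13, 17, 23, 29, ∞}.
(a,b)_23: α=5, u≡13; β=4, v≡15 (mod 23); (13|23)=+1, (15|23)=-1; sign (−1)^0·+1^4·-1^5 = -1.
(a,b)_5: α=0, u≡1; β=2, v≡2 (mod 5); (1|5)=+1, (2|5)=-1; sign (−1)^0·+1^2·-1^0 = +1.
(a,b)_17: α=3, u≡8; β=2, v≡14 (mod 17); (8|17)=+1, (14|17)=-1; sign (−1)^0·+1^2·-1^3 = -1.
(a,b)_11: α=3, u≡8; β=3, v≡7 (mod 11); (8|11)=-1, (7|11)=-1; sign (−1)^1·-1^3·-1^3 = -1.
(a,b)_2: α=9, β=8; u≡3, v≡5 (mod 8); ε(u)ε(v)=1·0, αω(v)=9·1, βω(u)=8·1; sum ≡ 1  ⇒  -1.
(a,b)_13: α=-2, u≡9; β=-2, v≡5 (mod 13); (9|13)=+1, (5|13)=-1; sign (−1)^0·+1^-2·-1^-2 = +1.
(a,b)_3: α=-3, u≡2; β=-1, v≡1 (mod 3); (2|3)=-1, (1|3)=+1; sign (−1)^1·-1^-1·+1^-3 = +1.
(a,b)_7: α=-2, u≡4; β=-2, v≡5 (mod 7); (4|7)=+1, (5|7)=-1; sign (−1)^0·+1^-2·-1^-2 = +1.
(a,b)_29: α=1, u≡16; β=1, v≡25 (mod 29); (16|29)=+1, (25|29)=+1; sign (−1)^0·+1^1·+1^1 = +1.
(a,b)_∞: sgn(748374)=+, sgn(957)=+, so +1.
|Ram(748374, 957)| = 4, even; anisotropic at {2, 11, 17, 23}.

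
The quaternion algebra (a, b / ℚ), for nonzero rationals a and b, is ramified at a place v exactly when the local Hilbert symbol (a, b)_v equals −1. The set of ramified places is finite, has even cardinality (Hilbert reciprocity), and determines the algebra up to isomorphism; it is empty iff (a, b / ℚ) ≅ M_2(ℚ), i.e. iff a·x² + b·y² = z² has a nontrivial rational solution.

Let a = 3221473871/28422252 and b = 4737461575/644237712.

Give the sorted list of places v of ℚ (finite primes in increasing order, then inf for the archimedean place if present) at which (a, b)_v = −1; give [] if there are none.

[3, 17]

Mod squares: a ≡ 357, b ≡ 119. Check v ∈ {∞, 2, 3, 5, 7, 11, 17, 19, 43}.
v=43: a=43^2·(≡25), b=43^2·(≡12) mod 43; (25|43)=+1, (12|43)=-1; (−1)^{2·2·21}·(+1)^2·(-1)^2 = +1.
v=2: v_2(a)=-2, v_2(b)=-4; units ≡ 5, 7 (mod 8); ε·ε+αω+βω = 0·1+-2·0+-4·1 ≡ 0  ⇒  (a,b)_2 = +1.
v=19: a=19^-2·(≡3), b=19^-2·(≡1) mod 19; (3|19)=-1, (1|19)=+1; (−1)^{-2·-2·9}·(-1)^-2·(+1)^-2 = +1.
v=7: a=7^1·(≡1), b=7^1·(≡5) mod 7; (1|7)=+1, (5|7)=-1; (−1)^{1·1·3}·(+1)^1·(-1)^1 = +1.
v=5: a=5^0·(≡3), b=5^2·(≡4) mod 5; (3|5)=-1, (4|5)=+1; (−1)^{0·2·2}·(-1)^2·(+1)^0 = +1.
v=∞: 357 > 0 and 119 > 0  ⇒  (a,b)_∞ = +1.
v=17: a=17^1·(≡8), b=17^-1·(≡14) mod 17; (8|17)=+1, (14|17)=-1; (−1)^{1·-1·8}·(+1)^-1·(-1)^1 = -1.
v=3: a=3^-9·(≡2), b=3^-8·(≡2) mod 3; (2|3)=-1, (2|3)=-1; (−1)^{-9·-8·1}·(-1)^-8·(-1)^-9 = -1.
v=11: a=11^4·(≡9), b=11^4·(≡4) mod 11; (9|11)=+1, (4|11)=+1; (−1)^{4·4·5}·(+1)^4·(+1)^4 = +1.
Ram(357, 119) = {3, 17}; no ℚ_3-point on the conic.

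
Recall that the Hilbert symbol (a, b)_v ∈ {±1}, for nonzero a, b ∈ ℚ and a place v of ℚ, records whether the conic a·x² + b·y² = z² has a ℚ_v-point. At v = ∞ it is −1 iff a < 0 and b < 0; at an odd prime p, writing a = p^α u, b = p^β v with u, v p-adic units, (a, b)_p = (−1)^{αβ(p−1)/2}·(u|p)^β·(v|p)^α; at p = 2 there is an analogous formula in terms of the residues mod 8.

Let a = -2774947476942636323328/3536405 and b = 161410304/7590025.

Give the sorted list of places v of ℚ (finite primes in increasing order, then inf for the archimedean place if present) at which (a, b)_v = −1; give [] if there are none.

(a, b) ≡ (-7710010, 341) mod (ℚ^×)²; places V = {2, 3, 5, 7, 11, 13, 17, 19, 29, 31, 43, ∞}.
(a,b)_7: α=1, u≡5; β=0, v≡3 (mod 7); (5|7)=-1, (3|7)=-1; sign (−1)^0·-1^0·-1^1 = -1.
(a,b)_43: α=2, u≡34; β=2, v≡15 (mod 43); (34|43)=-1, (15|43)=+1; sign (−1)^0·-1^2·+1^2 = +1.
(a,b)_17: α=3, u≡16; β=0, v≡13 (mod 17); (16|17)=+1, (13|17)=+1; sign (−1)^0·+1^0·+1^3 = +1.
(a,b)_31: α=3, u≡30; β=1, v≡17 (mod 31); (30|31)=-1, (17|31)=-1; sign (−1)^1·-1^1·-1^3 = -1.
(a,b)_19: α=1, u≡3; β=-2, v≡2 (mod 19); (3|19)=-1, (2|19)=-1; sign (−1)^0·-1^-2·-1^1 = -1.
(a,b)_∞: sgn(-7710010)=−, sgn(341)=+, so +1.
(a,b)_2: α=9, β=8; u≡3, v≡5 (mod 8); ε(u)ε(v)=1·0, αω(v)=9·1, βω(u)=8·1; sum ≡ 1  ⇒  -1.
(a,b)_11: α=1, u≡2; β=1, v≡9 (mod 11); (2|11)=-1, (9|11)=+1; sign (−1)^1·-1^1·+1^1 = +1.
(a,b)_3: α=4, u≡2; β=0, v≡2 (mod 3); (2|3)=-1, (2|3)=-1; sign (−1)^0·-1^0·-1^4 = +1.
(a,b)_29: α=-4, u≡15; β=-2, v≡22 (mod 29); (15|29)=-1, (22|29)=+1; sign (−1)^0·-1^-2·+1^-4 = +1.
(a,b)_13: α=2, u≡12; β=0, v≡3 (mod 13); (12|13)=+1, (3|13)=+1; sign (−1)^0·+1^0·+1^2 = +1.
(a,b)_5: α=-1, u≡2; β=-2, v≡4 (mod 5); (2|5)=-1, (4|5)=+1; sign (−1)^0·-1^-2·+1^-1 = +1.
Ram(-7710010, 341) = {2, 7, 19, 31}; no ℚ_2-point on the conic.

[2, 7, 19, 31]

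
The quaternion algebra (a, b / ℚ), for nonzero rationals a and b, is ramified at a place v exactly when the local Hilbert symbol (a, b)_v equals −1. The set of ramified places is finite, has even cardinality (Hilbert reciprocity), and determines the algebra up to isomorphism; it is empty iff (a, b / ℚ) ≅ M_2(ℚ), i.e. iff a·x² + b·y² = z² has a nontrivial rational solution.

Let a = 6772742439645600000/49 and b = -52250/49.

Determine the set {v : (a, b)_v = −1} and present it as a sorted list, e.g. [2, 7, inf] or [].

(a, b) ≡ (2465, -2090) mod (ℚ^×)²; places V = {2, 3, 5, 7, 11, 17, 19, 29, ∞}.
(a,b)_3: α=2, u≡2; β=0, v≡1 (mod 3); (2|3)=-1, (1|3)=+1; sign (−1)^0·-1^0·+1^2 = +1.
(a,b)_29: α=1, u≡19; β=0, v≡12 (mod 29); (19|29)=-1, (12|29)=-1; sign (−1)^0·-1^0·-1^1 = -1.
(a,b)_11: α=4, u≡3; β=1, v≡7 (mod 11); (3|11)=+1, (7|11)=-1; sign (−1)^0·+1^1·-1^4 = +1.
(a,b)_2: α=8, β=1; u≡1, v≡3 (mod 8); ε(u)ε(v)=0·1, αω(v)=8·1, βω(u)=1·0; sum ≡ 0  ⇒  +1.
(a,b)_19: α=4, u≡12; β=1, v≡16 (mod 19); (12|19)=-1, (16|19)=+1; sign (−1)^0·-1^1·+1^4 = -1.
(a,b)_7: α=-2, u≡2; β=-2, v≡5 (mod 7); (2|7)=+1, (5|7)=-1; sign (−1)^0·+1^-2·-1^-2 = +1.
(a,b)_5: α=5, u≡3; β=3, v≡3 (mod 5); (3|5)=-1, (3|5)=-1; sign (−1)^0·-1^3·-1^5 = +1.
(a,b)_17: α=1, u≡15; β=0, v≡13 (mod 17); (15|17)=+1, (13|17)=+1; sign (−1)^0·+1^0·+1^1 = +1.
(a,b)_∞: sgn(2465)=+, sgn(-2090)=−, so +1.
Ram(2465, -2090) = {19, 29}; no ℚ_19-point on the conic.

[19, 29]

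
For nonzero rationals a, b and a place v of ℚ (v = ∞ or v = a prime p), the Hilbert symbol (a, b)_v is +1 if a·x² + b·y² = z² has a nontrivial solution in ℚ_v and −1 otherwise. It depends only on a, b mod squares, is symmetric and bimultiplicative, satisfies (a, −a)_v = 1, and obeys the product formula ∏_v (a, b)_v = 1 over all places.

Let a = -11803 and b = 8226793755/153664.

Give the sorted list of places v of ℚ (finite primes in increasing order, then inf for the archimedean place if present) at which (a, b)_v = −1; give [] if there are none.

(a, b) ≡ (-11803, 191995) mod (ℚ^×)²; places V = {2, 3, 5, 7, 11, 19, 23, 29, 37, 43, 47, ∞}.
(a,b)_23: α=0, u≡19; β=2, v≡7 (mod 23); (19|23)=-1, (7|23)=-1; sign (−1)^0·-1^2·-1^0 = +1.
(a,b)_5: α=0, u≡2; β=1, v≡4 (mod 5); (2|5)=-1, (4|5)=+1; sign (−1)^0·-1^1·+1^0 = -1.
(a,b)_19: α=0, u≡15; β=1, v≡11 (mod 19); (15|19)=-1, (11|19)=+1; sign (−1)^0·-1^1·+1^0 = -1.
(a,b)_3: α=0, u≡2; β=4, v≡1 (mod 3); (2|3)=-1, (1|3)=+1; sign (−1)^0·-1^4·+1^0 = +1.
(a,b)_43: α=0, u≡22; β=1, v≡1 (mod 43); (22|43)=-1, (1|43)=+1; sign (−1)^0·-1^1·+1^0 = -1.
(a,b)_∞: sgn(-11803)=−, sgn(191995)=+, so +1.
(a,b)_37: α=1, u≡14; β=0, v≡2 (mod 37); (14|37)=-1, (2|37)=-1; sign (−1)^0·-1^0·-1^1 = -1.
(a,b)_7: α=0, u≡6; β=-4, v≡5 (mod 7); (6|7)=-1, (5|7)=-1; sign (−1)^0·-1^-4·-1^0 = +1.
(a,b)_11: α=1, u≡5; β=0, v≡3 (mod 11); (5|11)=+1, (3|11)=+1; sign (−1)^0·+1^0·+1^1 = +1.
(a,b)_47: α=0, u≡41; β=1, v≡23 (mod 47); (41|47)=-1, (23|47)=-1; sign (−1)^0·-1^1·-1^0 = -1.
(a,b)_2: α=0, β=-6; u≡5, v≡3 (mod 8); ε(u)ε(v)=0·1, αω(v)=0·1, βω(u)=-6·1; sum ≡ 0  ⇒  +1.
(a,b)_29: α=1, u≡28; β=0, v≡3 (mod 29); (28|29)=+1, (3|29)=-1; sign (−1)^0·+1^0·-1^1 = -1.
|Ram(-11803, 191995)| = 6, even; anisotropic at {5, 19, 29, 37, 43, 47}.

[5, 19, 29, 37, 43, 47]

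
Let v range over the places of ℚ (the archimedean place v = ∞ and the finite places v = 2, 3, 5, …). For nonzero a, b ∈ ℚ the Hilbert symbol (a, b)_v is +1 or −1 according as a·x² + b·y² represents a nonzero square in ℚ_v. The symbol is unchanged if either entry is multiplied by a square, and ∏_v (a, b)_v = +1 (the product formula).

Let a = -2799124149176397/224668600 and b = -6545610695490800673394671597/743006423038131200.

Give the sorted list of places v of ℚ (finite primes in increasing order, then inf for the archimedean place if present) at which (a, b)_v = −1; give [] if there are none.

[2, 7, 23, inf]

Mod squares: a ≡ -6118, b ≡ -3059. Check v ∈ {∞, 2, 3, 5, 7, 13, 17, 19, 23, 29, 31}.
v=7: a=7^3·(≡2), b=7^5·(≡1) mod 7; (2|7)=+1, (1|7)=+1; (−1)^{3·5·3}·(+1)^5·(+1)^3 = -1.
v=17: a=17^-2·(≡13), b=17^-4·(≡16) mod 17; (13|17)=+1, (16|17)=+1; (−1)^{-2·-4·8}·(+1)^-4·(+1)^-2 = +1.
v=2: v_2(a)=-3, v_2(b)=-10; units ≡ 5, 5 (mod 8); ε·ε+αω+βω = 0·0+-3·1+-10·1 ≡ 1  ⇒  (a,b)_2 = -1.
v=29: a=29^2·(≡16), b=29^4·(≡18) mod 29; (16|29)=+1, (18|29)=-1; (−1)^{2·4·14}·(+1)^4·(-1)^2 = +1.
v=31: a=31^2·(≡4), b=31^4·(≡2) mod 31; (4|31)=+1, (2|31)=+1; (−1)^{2·4·15}·(+1)^4·(+1)^2 = +1.
v=5: a=5^-2·(≡2), b=5^-2·(≡1) mod 5; (2|5)=-1, (1|5)=+1; (−1)^{-2·-2·2}·(-1)^-2·(+1)^-2 = +1.
v=∞: -6118 < 0 and -3059 < 0  ⇒  (a,b)_∞ = -1.
v=23: a=23^-1·(≡11), b=23^-3·(≡5) mod 23; (11|23)=-1, (5|23)=-1; (−1)^{-1·-3·11}·(-1)^-3·(-1)^-1 = -1.
v=3: a=3^12·(≡2), b=3^22·(≡1) mod 3; (2|3)=-1, (1|3)=+1; (−1)^{12·22·1}·(-1)^22·(+1)^12 = +1.
v=13: a=13^-2·(≡7), b=13^-4·(≡9) mod 13; (7|13)=-1, (9|13)=+1; (−1)^{-2·-4·6}·(-1)^-4·(+1)^-2 = +1.
v=19: a=19^1·(≡1), b=19^1·(≡8) mod 19; (1|19)=+1, (8|19)=-1; (−1)^{1·1·9}·(+1)^1·(-1)^1 = +1.
Ram(-6118, -3059) = {2, 7, 23, ∞}; no ℚ_2-point on the conic.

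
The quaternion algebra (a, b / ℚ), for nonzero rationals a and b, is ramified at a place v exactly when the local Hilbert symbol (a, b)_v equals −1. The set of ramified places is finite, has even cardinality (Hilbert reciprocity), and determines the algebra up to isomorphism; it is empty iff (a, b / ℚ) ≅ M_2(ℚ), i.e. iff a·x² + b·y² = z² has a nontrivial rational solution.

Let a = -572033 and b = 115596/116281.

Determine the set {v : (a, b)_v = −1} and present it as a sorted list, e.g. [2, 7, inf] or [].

[2, 7, 11, 23]

(a, b) ≡ (-572033, 19) mod (ℚ^×)²; places V = {2, 3, 7, 11, 13, 17, 19, 23, 31, ∞}.
(a,b)_∞: sgn(-572033)=−, sgn(19)=+, so +1.
(a,b)_19: α=1, u≡8; β=1, v≡4 (mod 19); (8|19)=-1, (4|19)=+1; sign (−1)^1·-1^1·+1^1 = +1.
(a,b)_7: α=1, u≡6; β=0, v≡3 (mod 7); (6|7)=-1, (3|7)=-1; sign (−1)^0·-1^0·-1^1 = -1.
(a,b)_13: α=0, u≡6; β=2, v≡11 (mod 13); (6|13)=-1, (11|13)=-1; sign (−1)^0·-1^2·-1^0 = +1.
(a,b)_11: α=1, u≡5; β=-2, v≡2 (mod 11); (5|11)=+1, (2|11)=-1; sign (−1)^0·+1^-2·-1^1 = -1.
(a,b)_17: α=1, u≡11; β=0, v≡13 (mod 17); (11|17)=-1, (13|17)=+1; sign (−1)^0·-1^0·+1^1 = +1.
(a,b)_2: α=0, β=2; u≡7, v≡3 (mod 8); ε(u)ε(v)=1·1, αω(v)=0·1, βω(u)=2·0; sum ≡ 1  ⇒  -1.
(a,b)_3: α=0, u≡1; β=2, v≡1 (mod 3); (1|3)=+1, (1|3)=+1; sign (−1)^0·+1^2·+1^0 = +1.
(a,b)_31: α=0, u≡10; β=-2, v≡1 (mod 31); (10|31)=+1, (1|31)=+1; sign (−1)^0·+1^-2·+1^0 = +1.
(a,b)_23: α=1, u≡15; β=0, v≡20 (mod 23); (15|23)=-1, (20|23)=-1; sign (−1)^0·-1^0·-1^1 = -1.
Ram(-572033, 19) = {2, 7, 11, 23}; no ℚ_2-point on the conic.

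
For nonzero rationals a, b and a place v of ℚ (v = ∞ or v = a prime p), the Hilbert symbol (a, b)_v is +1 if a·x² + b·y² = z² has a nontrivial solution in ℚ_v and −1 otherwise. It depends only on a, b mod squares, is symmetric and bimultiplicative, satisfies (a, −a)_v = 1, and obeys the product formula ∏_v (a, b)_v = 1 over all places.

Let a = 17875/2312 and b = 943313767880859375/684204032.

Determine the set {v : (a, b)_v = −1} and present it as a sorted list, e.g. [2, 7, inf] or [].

(a, b) ≡ (1430, 462) mod (ℚ^×)²; places V = {2, 3, 5, 7, 11, 13, 17, ∞}.
(a,b)_7: α=0, u≡2; β=1, v≡5 (mod 7); (2|7)=+1, (5|7)=-1; sign (−1)^0·+1^1·-1^0 = +1.
(a,b)_13: α=1, u≡8; β=4, v≡7 (mod 13); (8|13)=-1, (7|13)=-1; sign (−1)^0·-1^4·-1^1 = -1.
(a,b)_3: α=0, u≡2; β=1, v≡1 (mod 3); (2|3)=-1, (1|3)=+1; sign (−1)^0·-1^1·+1^0 = -1.
(a,b)_∞: sgn(1430)=+, sgn(462)=+, so +1.
(a,b)_5: α=3, u≡4; β=10, v≡3 (mod 5); (4|5)=+1, (3|5)=-1; sign (−1)^0·+1^10·-1^3 = -1.
(a,b)_2: α=-3, β=-13; u≡3, v≡7 (mod 8); ε(u)ε(v)=1·1, αω(v)=-3·0, βω(u)=-13·1; sum ≡ 0  ⇒  +1.
(a,b)_17: α=-2, u≡1; β=-4, v≡7 (mod 17); (1|17)=+1, (7|17)=-1; sign (−1)^0·+1^-4·-1^-2 = +1.
(a,b)_11: α=1, u≡4; β=5, v≡1 (mod 11); (4|11)=+1, (1|11)=+1; sign (−1)^1·+1^5·+1^1 = -1.
Ram(1430, 462) = {3, 5, 11, 13}; no ℚ_3-point on the conic.

[3, 5, 11, 13]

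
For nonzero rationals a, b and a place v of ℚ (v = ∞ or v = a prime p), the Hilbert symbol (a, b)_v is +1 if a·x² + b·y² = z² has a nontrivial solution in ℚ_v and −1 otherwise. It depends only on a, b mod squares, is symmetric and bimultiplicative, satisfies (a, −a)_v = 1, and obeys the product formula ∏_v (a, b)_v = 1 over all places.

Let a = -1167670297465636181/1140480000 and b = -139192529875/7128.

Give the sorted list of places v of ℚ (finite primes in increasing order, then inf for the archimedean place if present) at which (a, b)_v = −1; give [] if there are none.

[5, 7, 17, inf]

Mod squares: a ≡ -49742, b ≡ -13090. Check v ∈ {∞, 2, 3, 5, 7, 11, 17, 19, 23}.
v=23: a=23^4·(≡14), b=23^2·(≡17) mod 23; (14|23)=-1, (17|23)=-1; (−1)^{4·2·11}·(-1)^2·(-1)^4 = +1.
v=3: a=3^-4·(≡1), b=3^-4·(≡2) mod 3; (1|3)=+1, (2|3)=-1; (−1)^{-4·-4·1}·(+1)^-4·(-1)^-4 = +1.
v=19: a=19^5·(≡5), b=19^2·(≡16) mod 19; (5|19)=+1, (16|19)=+1; (−1)^{5·2·9}·(+1)^2·(+1)^5 = +1.
v=17: a=17^3·(≡9), b=17^1·(≡12) mod 17; (9|17)=+1, (12|17)=-1; (−1)^{3·1·8}·(+1)^1·(-1)^3 = -1.
v=5: a=5^-4·(≡3), b=5^3·(≡2) mod 5; (3|5)=-1, (2|5)=-1; (−1)^{-4·3·2}·(-1)^3·(-1)^-4 = -1.
v=7: a=7^3·(≡3), b=7^3·(≡3) mod 7; (3|7)=-1, (3|7)=-1; (−1)^{3·3·3}·(-1)^3·(-1)^3 = -1.
v=∞: -49742 < 0 and -13090 < 0  ⇒  (a,b)_∞ = -1.
v=11: a=11^-1·(≡6), b=11^-1·(≡3) mod 11; (6|11)=-1, (3|11)=+1; (−1)^{-1·-1·5}·(-1)^-1·(+1)^-1 = +1.
v=2: v_2(a)=-11, v_2(b)=-3; units ≡ 1, 7 (mod 8); ε·ε+αω+βω = 0·1+-11·0+-3·0 ≡ 0  ⇒  (a,b)_2 = +1.
(-49742, -13090 / ℚ) ramifies at {5, 7, 17, ∞}: a division algebra.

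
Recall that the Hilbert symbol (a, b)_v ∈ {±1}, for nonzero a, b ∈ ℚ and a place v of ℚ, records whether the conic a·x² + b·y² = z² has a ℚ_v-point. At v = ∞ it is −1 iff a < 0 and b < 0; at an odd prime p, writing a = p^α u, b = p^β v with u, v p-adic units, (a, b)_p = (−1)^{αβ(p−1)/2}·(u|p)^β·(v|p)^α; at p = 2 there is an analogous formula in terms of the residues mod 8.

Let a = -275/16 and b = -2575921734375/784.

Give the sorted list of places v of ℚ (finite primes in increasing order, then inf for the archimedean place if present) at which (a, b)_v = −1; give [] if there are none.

[11, 19, 41, inf]

Mod squares: a ≡ -11, b ≡ -1362471. Check v ∈ {∞, 2, 3, 5, 7, 11, 19, 41, 53}.
v=5: a=5^2·(≡4), b=5^6·(≡1) mod 5; (4|5)=+1, (1|5)=+1; (−1)^{2·6·2}·(+1)^6·(+1)^2 = +1.
v=7: a=7^0·(≡6), b=7^-2·(≡2) mod 7; (6|7)=-1, (2|7)=+1; (−1)^{0·-2·3}·(-1)^-2·(+1)^0 = +1.
v=41: a=41^0·(≡11), b=41^1·(≡9) mod 41; (11|41)=-1, (9|41)=+1; (−1)^{0·1·20}·(-1)^1·(+1)^0 = -1.
v=3: a=3^0·(≡1), b=3^1·(≡1) mod 3; (1|3)=+1, (1|3)=+1; (−1)^{0·1·1}·(+1)^1·(+1)^0 = +1.
v=11: a=11^1·(≡6), b=11^3·(≡2) mod 11; (6|11)=-1, (2|11)=-1; (−1)^{1·3·5}·(-1)^3·(-1)^1 = -1.
v=∞: -11 < 0 and -1362471 < 0  ⇒  (a,b)_∞ = -1.
v=2: v_2(a)=-4, v_2(b)=-4; units ≡ 5, 1 (mod 8); ε·ε+αω+βω = 0·0+-4·0+-4·1 ≡ 0  ⇒  (a,b)_2 = +1.
v=19: a=19^0·(≡3), b=19^1·(≡1) mod 19; (3|19)=-1, (1|19)=+1; (−1)^{0·1·9}·(-1)^1·(+1)^0 = -1.
v=53: a=53^0·(≡6), b=53^1·(≡45) mod 53; (6|53)=+1, (45|53)=-1; (−1)^{0·1·26}·(+1)^1·(-1)^0 = +1.
Ram(-11, -1362471) = {11, 19, 41, ∞}; no ℚ_11-point on the conic.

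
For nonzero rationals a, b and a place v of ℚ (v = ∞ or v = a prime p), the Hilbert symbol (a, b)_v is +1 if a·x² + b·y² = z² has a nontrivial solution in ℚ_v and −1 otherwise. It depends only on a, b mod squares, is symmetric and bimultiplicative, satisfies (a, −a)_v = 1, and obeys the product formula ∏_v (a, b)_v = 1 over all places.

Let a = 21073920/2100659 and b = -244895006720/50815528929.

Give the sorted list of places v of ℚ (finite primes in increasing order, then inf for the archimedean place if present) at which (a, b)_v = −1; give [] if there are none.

[2, 11]

(a, b) ≡ (1155, -5) mod (ℚ^×)²; places V = {2, 3, 5, 7, 11, 13, 19, 23, ∞}.
(a,b)_23: α=-2, u≡19; β=-2, v≡3 (mod 23); (19|23)=-1, (3|23)=+1; sign (−1)^0·-1^-2·+1^-2 = +1.
(a,b)_∞: sgn(1155)=+, sgn(-5)=−, so +1.
(a,b)_2: α=12, β=14; u≡3, v≡3 (mod 8); ε(u)ε(v)=1·1, αω(v)=12·1, βω(u)=14·1; sum ≡ 1  ⇒  -1.
(a,b)_19: α=-2, u≡14; β=2, v≡3 (mod 19); (14|19)=-1, (3|19)=-1; sign (−1)^0·-1^2·-1^-2 = +1.
(a,b)_13: α=0, u≡5; β=2, v≡6 (mod 13); (5|13)=-1, (6|13)=-1; sign (−1)^0·-1^2·-1^0 = +1.
(a,b)_11: α=-1, u≡6; β=-4, v≡2 (mod 11); (6|11)=-1, (2|11)=-1; sign (−1)^0·-1^-4·-1^-1 = -1.
(a,b)_3: α=1, u≡1; β=-8, v≡1 (mod 3); (1|3)=+1, (1|3)=+1; sign (−1)^0·+1^-8·+1^1 = +1.
(a,b)_7: α=3, u≡1; β=2, v≡1 (mod 7); (1|7)=+1, (1|7)=+1; sign (−1)^0·+1^2·+1^3 = +1.
(a,b)_5: α=1, u≡1; β=1, v≡4 (mod 5); (1|5)=+1, (4|5)=+1; sign (−1)^0·+1^1·+1^1 = +1.
|Ram(1155, -5)| = 2, even; anisotropic at {2, 11}.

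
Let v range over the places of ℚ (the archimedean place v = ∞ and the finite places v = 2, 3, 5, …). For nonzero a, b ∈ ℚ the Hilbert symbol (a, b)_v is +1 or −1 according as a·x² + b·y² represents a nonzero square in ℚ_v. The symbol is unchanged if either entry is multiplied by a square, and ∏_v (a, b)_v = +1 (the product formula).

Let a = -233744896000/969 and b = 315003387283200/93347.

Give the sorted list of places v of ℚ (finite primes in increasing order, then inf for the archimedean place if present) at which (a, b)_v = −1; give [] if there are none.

[3, 11, 17, 19]

Mod squares: a ≡ -373065, b ≡ 2261. Check v ∈ {∞, 2, 3, 5, 7, 11, 17, 19}.
v=5: a=5^3·(≡3), b=5^2·(≡4) mod 5; (3|5)=-1, (4|5)=+1; (−1)^{3·2·2}·(-1)^2·(+1)^3 = +1.
v=3: a=3^-1·(≡1), b=3^4·(≡2) mod 3; (1|3)=+1, (2|3)=-1; (−1)^{-1·4·1}·(+1)^4·(-1)^-1 = -1.
v=17: a=17^-1·(≡15), b=17^-3·(≡7) mod 17; (15|17)=+1, (7|17)=-1; (−1)^{-1·-3·8}·(+1)^-3·(-1)^-1 = -1.
v=2: v_2(a)=12, v_2(b)=8; units ≡ 7, 5 (mod 8); ε·ε+αω+βω = 1·0+12·1+8·0 ≡ 0  ⇒  (a,b)_2 = +1.
v=11: a=11^3·(≡1), b=11^6·(≡6) mod 11; (1|11)=+1, (6|11)=-1; (−1)^{3·6·5}·(+1)^6·(-1)^3 = -1.
v=7: a=7^3·(≡5), b=7^3·(≡4) mod 7; (5|7)=-1, (4|7)=+1; (−1)^{3·3·3}·(-1)^3·(+1)^3 = +1.
v=19: a=19^-1·(≡17), b=19^-1·(≡9) mod 19; (17|19)=+1, (9|19)=+1; (−1)^{-1·-1·9}·(+1)^-1·(+1)^-1 = -1.
v=∞: -373065 < 0 and 2261 > 0  ⇒  (a,b)_∞ = +1.
Ram(-373065, 2261) = {3, 11, 17, 19}; no ℚ_3-point on the conic.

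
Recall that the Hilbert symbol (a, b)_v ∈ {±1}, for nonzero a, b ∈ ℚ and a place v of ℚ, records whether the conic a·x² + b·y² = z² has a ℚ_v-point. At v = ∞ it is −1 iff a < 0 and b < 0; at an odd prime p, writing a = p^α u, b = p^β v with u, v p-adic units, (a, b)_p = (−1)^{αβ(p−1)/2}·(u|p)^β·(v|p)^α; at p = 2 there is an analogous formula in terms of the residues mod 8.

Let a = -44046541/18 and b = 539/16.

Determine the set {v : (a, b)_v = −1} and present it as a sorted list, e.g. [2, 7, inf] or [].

Mod squares: a ≡ -14858, b ≡ 11. Check v ∈ {∞, 2, 3, 7, 11, 17, 19, 23}.
v=23: a=23^1·(≡22), b=23^0·(≡15) mod 23; (22|23)=-1, (15|23)=-1; (−1)^{1·0·11}·(-1)^0·(-1)^1 = -1.
v=3: a=3^-2·(≡1), b=3^0·(≡2) mod 3; (1|3)=+1, (2|3)=-1; (−1)^{-2·0·1}·(+1)^0·(-1)^-2 = +1.
v=7: a=7^2·(≡6), b=7^2·(≡2) mod 7; (6|7)=-1, (2|7)=+1; (−1)^{2·2·3}·(-1)^2·(+1)^2 = +1.
v=17: a=17^1·(≡14), b=17^0·(≡5) mod 17; (14|17)=-1, (5|17)=-1; (−1)^{1·0·8}·(-1)^0·(-1)^1 = -1.
v=11: a=11^2·(≡5), b=11^1·(≡1) mod 11; (5|11)=+1, (1|11)=+1; (−1)^{2·1·5}·(+1)^1·(+1)^2 = +1.
v=∞: -14858 < 0 and 11 > 0  ⇒  (a,b)_∞ = +1.
v=2: v_2(a)=-1, v_2(b)=-4; units ≡ 3, 3 (mod 8); ε·ε+αω+βω = 1·1+-1·1+-4·1 ≡ 0  ⇒  (a,b)_2 = +1.
v=19: a=19^1·(≡11), b=19^0·(≡4) mod 19; (11|19)=+1, (4|19)=+1; (−1)^{1·0·9}·(+1)^0·(+1)^1 = +1.
|Ram(-14858, 11)| = 2, even; anisotropic at {17, 23}.

[17, 23]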